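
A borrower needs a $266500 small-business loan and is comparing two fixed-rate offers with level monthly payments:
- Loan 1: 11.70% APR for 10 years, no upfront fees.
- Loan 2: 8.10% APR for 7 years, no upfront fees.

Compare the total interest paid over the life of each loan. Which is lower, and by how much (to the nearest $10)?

Loan 1: at 11.70% the monthly rate is 0.0097500, so the payment is 266,500 × 0.0097500 / (1 − 1.0097500^−120) = $3,777.43.
Total interest on Loan 1 = 120 × $3,777.43 − $266,500 = $186,791.60.
Loan 2: monthly rate = 8.1%/12 = 0.0067500; payment = 266,500 × 0.0067500 / (1 − (1+0.0067500)^−84) = $4,167.02.
Total interest on Loan 2 = 84 × $4,167.02 − $266,500 = $83,529.68.
Loan 2 is lower by $103,261.92.

Loan 2 by $103,260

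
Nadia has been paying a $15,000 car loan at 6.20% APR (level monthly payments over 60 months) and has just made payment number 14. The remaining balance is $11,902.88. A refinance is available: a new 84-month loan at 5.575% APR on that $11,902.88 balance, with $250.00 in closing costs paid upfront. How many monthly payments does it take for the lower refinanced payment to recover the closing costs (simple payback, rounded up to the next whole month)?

3 months

Current payment = 15,000 × 6.2%/12 / (1 − (1+0.0051667)^−60) = $291.39.
Refinanced payment = 11,902.88 × 0.0046458 / (1 − (1+0.0046458)^−84) = $171.47.
Monthly savings = $291.39 − $171.47 = $119.92.
Break-even = $250.00 / $119.92 = 2.08 → 3 months.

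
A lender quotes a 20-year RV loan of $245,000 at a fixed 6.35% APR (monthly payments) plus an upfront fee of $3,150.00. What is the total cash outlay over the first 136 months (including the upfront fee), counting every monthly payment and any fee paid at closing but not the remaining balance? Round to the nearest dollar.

$248,641

Monthly rate = 6.35%/12 = 0.0052917; payment = 245,000 × 0.0052917 / (1 − (1+0.0052917)^−240) = $1,805.08.
Total outlay = 136 × $1,805.08 + $3,150.00 = $248,640.88.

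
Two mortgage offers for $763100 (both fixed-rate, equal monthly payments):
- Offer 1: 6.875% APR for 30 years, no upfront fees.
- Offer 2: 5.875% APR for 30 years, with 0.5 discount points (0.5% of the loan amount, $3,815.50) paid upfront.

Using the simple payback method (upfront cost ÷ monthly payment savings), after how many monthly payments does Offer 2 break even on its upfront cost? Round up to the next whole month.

Offer 1: at 6.875% the monthly rate is 0.0057292, so the payment is 763,100 × 0.0057292 / (1 − 1.0057292^−360) = $5,013.02.
Offer 2: monthly rate = 5.875%/12 = 0.0048958; payment = 763,100 × 0.0048958 / (1 − (1+0.0048958)^−360) = $4,514.02.
Monthly savings = $5,013.02 − $4,514.02 = $499.00.
Break-even = $3,815.50 / $499.00 = 7.65 → 8 months.

8 months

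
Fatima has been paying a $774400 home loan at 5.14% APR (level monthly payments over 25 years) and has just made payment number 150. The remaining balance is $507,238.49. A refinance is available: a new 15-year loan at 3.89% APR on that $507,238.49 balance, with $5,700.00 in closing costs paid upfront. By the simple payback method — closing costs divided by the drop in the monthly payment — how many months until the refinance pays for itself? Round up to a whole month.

Current payment = 774,400 × 5.14%/12 / (1 − (1+0.0042833)^−300) = $4,590.46.
Refinanced payment = 507,238.49 × 0.0032417 / (1 − (1+0.0032417)^−180) = $3,724.08.
Monthly savings = $4,590.46 − $3,724.08 = $866.38.
Break-even = $5,700.00 / $866.38 = 6.58 → 7 months.

7 months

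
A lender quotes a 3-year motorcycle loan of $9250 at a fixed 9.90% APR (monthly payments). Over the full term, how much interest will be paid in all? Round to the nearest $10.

At 9.90% the monthly rate is 0.0082500, so the payment is 9,250 × 0.0082500 / (1 − 1.0082500^−36) = $298.04.
Total paid = 36 × $298.04 = $10,729.44; interest = $10,729.44 − $9,250 = $1,479.44.

$1,480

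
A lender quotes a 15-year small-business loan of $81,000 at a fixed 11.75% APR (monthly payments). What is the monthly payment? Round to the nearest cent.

Monthly rate = 11.75%/12 = 0.0097917; payment = 81,000 × 0.0097917 / (1 − (1+0.0097917)^−180) = $959.15.

$959.15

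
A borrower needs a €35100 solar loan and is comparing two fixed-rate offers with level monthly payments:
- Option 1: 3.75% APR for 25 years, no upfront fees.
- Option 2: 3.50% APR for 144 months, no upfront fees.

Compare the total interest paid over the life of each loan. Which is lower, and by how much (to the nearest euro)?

Option 1: at 3.75% the monthly rate is 0.0031250, so the payment is 35,100 × 0.0031250 / (1 − 1.0031250^−300) = €180.46.
Total interest on Option 1 = 300 × €180.46 − €35,100 = €19,038.00.
Option 2: monthly rate = 3.5%/12 = 0.0029167; payment = 35,100 × 0.0029167 / (1 − (1+0.0029167)^−144) = €298.86.
Total interest on Option 2 = 144 × €298.86 − €35,100 = €7,935.84.
Option 2 is lower by €11,102.16.

Option 2 by €11,102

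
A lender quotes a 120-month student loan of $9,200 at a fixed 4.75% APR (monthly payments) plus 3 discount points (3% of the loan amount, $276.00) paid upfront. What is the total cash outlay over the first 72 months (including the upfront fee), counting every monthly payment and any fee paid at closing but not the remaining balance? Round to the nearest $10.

$7,220

Monthly rate = 4.75%/12 = 0.0039583; payment = 9,200 × 0.0039583 / (1 − (1+0.0039583)^−120) = $96.46.
Total outlay = 72 × $96.46 + $276.00 = $7,221.12.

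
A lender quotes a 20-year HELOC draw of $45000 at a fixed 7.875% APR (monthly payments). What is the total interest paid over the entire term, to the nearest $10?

$44,500

Monthly rate = 7.875%/12 = 0.0065625; payment = 45,000 × 0.0065625 / (1 − (1+0.0065625)^−240) = $372.90.
Total paid = 240 × $372.90 = $89,496.00; interest = $89,496.00 − $45,000 = $44,496.00.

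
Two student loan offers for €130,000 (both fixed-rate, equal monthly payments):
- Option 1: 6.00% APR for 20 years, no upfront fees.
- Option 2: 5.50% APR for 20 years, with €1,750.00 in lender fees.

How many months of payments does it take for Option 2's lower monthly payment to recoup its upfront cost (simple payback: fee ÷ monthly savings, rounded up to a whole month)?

48 months

Option 1: monthly rate = 6%/12 = 0.0050000; payment = 130,000 × 0.0050000 / (1 − (1+0.0050000)^−240) = €931.36.
Option 2: monthly rate = 5.5%/12 = 0.0045833; payment = 130,000 × 0.0045833 / (1 − (1+0.0045833)^−240) = €894.25.
Monthly savings = €931.36 − €894.25 = €37.11.
Break-even = €1,750.00 / €37.11 = 47.16 → 48 months.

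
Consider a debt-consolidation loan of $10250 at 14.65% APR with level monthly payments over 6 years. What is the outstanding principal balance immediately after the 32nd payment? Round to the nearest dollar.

$6,765

With monthly rate i = 14.65%/12 = 0.0122083, the balance after k of n payments is P · [(1+i)^n − (1+i)^k] / [(1+i)^n − 1].
(1+0.0122083)^72 = 2.39570538 and (1+0.0122083)^32 = 1.47447384, so the balance is 10,250 × (2.39570538 − 1.47447384) / (2.39570538 − 1) = $6,765.48.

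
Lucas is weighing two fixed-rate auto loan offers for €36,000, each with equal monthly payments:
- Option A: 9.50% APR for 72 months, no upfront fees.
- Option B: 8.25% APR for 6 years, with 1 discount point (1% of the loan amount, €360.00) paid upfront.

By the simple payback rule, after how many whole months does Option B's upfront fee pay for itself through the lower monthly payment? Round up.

17 months

Option A: at 9.50% the monthly rate is 0.0079167, so the payment is 36,000 × 0.0079167 / (1 − 1.0079167^−72) = €657.89.
Option B: at 8.25% the monthly rate is 0.0068750, so the payment is 36,000 × 0.0068750 / (1 − 1.0068750^−72) = €635.60.
Monthly savings = €657.89 − €635.60 = €22.29.
Break-even = €360.00 / €22.29 = 16.15 → 17 months.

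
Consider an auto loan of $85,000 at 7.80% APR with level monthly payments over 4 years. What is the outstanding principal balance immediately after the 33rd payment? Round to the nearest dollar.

With monthly rate i = 7.8%/12 = 0.0065000, the balance after k of n payments is P · [(1+i)^n − (1+i)^k] / [(1+i)^n − 1].
(1+0.0065000)^48 = 1.36477608 and (1+0.0065000)^33 = 1.23838224, so the balance is 85,000 × (1.36477608 − 1.23838224) / (1.36477608 − 1) = $29,452.25.

$29,452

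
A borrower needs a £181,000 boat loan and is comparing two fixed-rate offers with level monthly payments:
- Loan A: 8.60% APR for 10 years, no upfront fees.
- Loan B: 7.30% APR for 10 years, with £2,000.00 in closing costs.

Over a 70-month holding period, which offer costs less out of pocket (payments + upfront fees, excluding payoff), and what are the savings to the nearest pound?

Loan A: monthly rate = 8.6%/12 = 0.0071667; payment = 181,000 × 0.0071667 / (1 − (1+0.0071667)^−120) = £2,253.83.
Loan B: at 7.30% the monthly rate is 0.0060833, so the payment is 181,000 × 0.0060833 / (1 − 1.0060833^−120) = £2,129.66.
Over 70 months: Loan A costs 70 × £2,253.83 = £157,768.10; Loan B costs 70 × £2,129.66 + £2,000.00 = £151,076.20.
Loan B is cheaper by £157,768.10 − £151,076.20 = £6,691.90.

Loan B by £6,692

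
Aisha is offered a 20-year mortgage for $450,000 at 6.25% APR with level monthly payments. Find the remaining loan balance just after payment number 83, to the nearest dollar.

$352,149

With monthly rate i = 6.25%/12 = 0.0052083, the balance after k of n payments is P · [(1+i)^n − (1+i)^k] / [(1+i)^n − 1].
(1+0.0052083)^240 = 3.47903881 and (1+0.0052083)^83 = 1.53905686, so the balance is 450,000 × (3.47903881 − 1.53905686) / (3.47903881 − 1) = $352,149.34.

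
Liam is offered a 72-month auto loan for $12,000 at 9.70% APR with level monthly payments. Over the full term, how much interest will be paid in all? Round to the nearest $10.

At 9.70% the monthly rate is 0.0080833, so the payment is 12,000 × 0.0080833 / (1 − 1.0080833^−72) = $220.50.
Total paid = 72 × $220.50 = $15,876.00; interest = $15,876.00 − $12,000 = $3,876.00.

$3,880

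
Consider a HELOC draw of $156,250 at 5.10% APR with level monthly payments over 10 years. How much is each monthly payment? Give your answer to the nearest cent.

$1,664.92

At 5.10% the monthly rate is 0.0042500, so the payment is 156,250 × 0.0042500 / (1 − 1.0042500^−120) = $1,664.92.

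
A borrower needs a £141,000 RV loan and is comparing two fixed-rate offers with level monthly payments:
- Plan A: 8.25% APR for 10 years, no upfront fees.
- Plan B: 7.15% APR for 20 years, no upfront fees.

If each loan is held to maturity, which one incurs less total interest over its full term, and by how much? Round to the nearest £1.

Plan A: at 8.25% the monthly rate is 0.0068750, so the payment is 141,000 × 0.0068750 / (1 − 1.0068750^−120) = £1,729.40.
Total interest on Plan A = 120 × £1,729.40 − £141,000 = £66,528.00.
Plan B: at 7.15% the monthly rate is 0.0059583, so the payment is 141,000 × 0.0059583 / (1 − 1.0059583^−240) = £1,105.90.
Total interest on Plan B = 240 × £1,105.90 − £141,000 = £124,416.00.
Plan A is lower by £57,888.00.

Plan A by £57,888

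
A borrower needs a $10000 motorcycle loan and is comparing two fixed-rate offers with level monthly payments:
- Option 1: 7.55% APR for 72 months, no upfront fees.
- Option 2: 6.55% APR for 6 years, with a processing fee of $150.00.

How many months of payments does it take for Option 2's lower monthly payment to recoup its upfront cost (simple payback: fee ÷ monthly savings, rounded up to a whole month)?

32 months

Option 1: at 7.55% the monthly rate is 0.0062917, so the payment is 10,000 × 0.0062917 / (1 − 1.0062917^−72) = $173.14.
Option 2: at 6.55% the monthly rate is 0.0054583, so the payment is 10,000 × 0.0054583 / (1 − 1.0054583^−72) = $168.34.
Monthly savings = $173.14 − $168.34 = $4.80.
Break-even = $150.00 / $4.80 = 31.25 → 32 months.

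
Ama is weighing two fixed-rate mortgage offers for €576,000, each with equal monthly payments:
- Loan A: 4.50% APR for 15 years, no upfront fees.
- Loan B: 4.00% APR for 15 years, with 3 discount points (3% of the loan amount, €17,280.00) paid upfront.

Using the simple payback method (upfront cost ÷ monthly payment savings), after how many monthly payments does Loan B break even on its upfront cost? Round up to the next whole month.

Loan A: monthly rate = 4.5%/12 = 0.0037500; payment = 576,000 × 0.0037500 / (1 − (1+0.0037500)^−180) = €4,406.36.
Loan B: monthly rate = 4%/12 = 0.0033333; payment = 576,000 × 0.0033333 / (1 − (1+0.0033333)^−180) = €4,260.60.
Monthly savings = €4,406.36 − €4,260.60 = €145.76.
Break-even = €17,280.00 / €145.76 = 118.55 → 119 months.

119 months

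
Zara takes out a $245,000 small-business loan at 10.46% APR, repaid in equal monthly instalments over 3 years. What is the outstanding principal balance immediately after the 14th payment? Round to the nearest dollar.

$158,696

With monthly rate i = 10.46%/12 = 0.0087167, the balance after k of n payments is P · [(1+i)^n − (1+i)^k] / [(1+i)^n − 1].
(1+0.0087167)^36 = 1.36675628 and (1+0.0087167)^14 = 1.12919449, so the balance is 245,000 × (1.36675628 − 1.12919449) / (1.36675628 − 1) = $158,695.68.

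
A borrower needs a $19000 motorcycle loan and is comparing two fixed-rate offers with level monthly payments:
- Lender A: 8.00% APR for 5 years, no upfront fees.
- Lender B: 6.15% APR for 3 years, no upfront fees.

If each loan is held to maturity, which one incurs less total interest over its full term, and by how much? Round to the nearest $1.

Lender B by $2,260

Lender A: at 8.00% the monthly rate is 0.0066667, so the payment is 19,000 × 0.0066667 / (1 − 1.0066667^−60) = $385.25.
Total interest on Lender A = 60 × $385.25 − $19,000 = $4,115.00.
Lender B: at 6.15% the monthly rate is 0.0051250, so the payment is 19,000 × 0.0051250 / (1 − 1.0051250^−36) = $579.31.
Total interest on Lender B = 36 × $579.31 − $19,000 = $1,855.16.
Lender B is lower by $2,259.84.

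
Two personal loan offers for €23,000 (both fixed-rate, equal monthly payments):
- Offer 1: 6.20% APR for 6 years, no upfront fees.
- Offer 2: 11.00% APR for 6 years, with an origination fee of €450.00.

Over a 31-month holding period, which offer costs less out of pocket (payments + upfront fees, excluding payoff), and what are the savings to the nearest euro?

Offer 1: at 6.20% the monthly rate is 0.0051667, so the payment is 23,000 × 0.0051667 / (1 − 1.0051667^−72) = €383.35.
Offer 2: monthly rate = 11%/12 = 0.0091667; payment = 23,000 × 0.0091667 / (1 − (1+0.0091667)^−72) = €437.78.
Over 31 months: Offer 1 costs 31 × €383.35 = €11,883.85; Offer 2 costs 31 × €437.78 + €450.00 = €14,021.18.
Offer 1 is cheaper by €14,021.18 − €11,883.85 = €2,137.33.

Offer 1 by €2,137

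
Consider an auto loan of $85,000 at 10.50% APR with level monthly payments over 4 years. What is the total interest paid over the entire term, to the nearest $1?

$19,462

Monthly rate = 10.5%/12 = 0.0087500; payment = 85,000 × 0.0087500 / (1 − (1+0.0087500)^−48) = $2,176.29.
Total paid = 48 × $2,176.29 = $104,461.92; interest = $104,461.92 − $85,000 = $19,461.92.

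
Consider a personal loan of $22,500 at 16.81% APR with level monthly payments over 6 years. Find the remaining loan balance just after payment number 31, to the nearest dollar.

$15,458

With monthly rate i = 16.81%/12 = 0.0140083, the balance after k of n payments is P · [(1+i)^n − (1+i)^k] / [(1+i)^n − 1].
(1+0.0140083)^72 = 2.72263697 and (1+0.0140083)^31 = 1.53917233, so the balance is 22,500 × (2.72263697 − 1.53917233) / (2.72263697 − 1) = $15,457.67.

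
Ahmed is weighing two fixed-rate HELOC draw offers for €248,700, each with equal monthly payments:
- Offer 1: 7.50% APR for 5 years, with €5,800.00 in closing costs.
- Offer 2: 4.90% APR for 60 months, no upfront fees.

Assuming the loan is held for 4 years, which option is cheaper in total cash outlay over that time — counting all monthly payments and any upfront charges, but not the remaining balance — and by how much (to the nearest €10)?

Offer 2 by €20,270

Offer 1: at 7.50% the monthly rate is 0.0062500, so the payment is 248,700 × 0.0062500 / (1 − 1.0062500^−60) = €4,983.44.
Offer 2: monthly rate = 4.9%/12 = 0.0040833; payment = 248,700 × 0.0040833 / (1 − (1+0.0040833)^−60) = €4,681.89.
Over 48 months: Offer 1 costs 48 × €4,983.44 + €5,800.00 = €245,005.12; Offer 2 costs 48 × €4,681.89 = €224,730.72.
Offer 2 is cheaper by €245,005.12 − €224,730.72 = €20,274.40.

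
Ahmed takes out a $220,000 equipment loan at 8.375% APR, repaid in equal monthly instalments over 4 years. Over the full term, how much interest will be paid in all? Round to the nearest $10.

At 8.375% the monthly rate is 0.0069792, so the payment is 220,000 × 0.0069792 / (1 − 1.0069792^−48) = $5,409.65.
Total paid = 48 × $5,409.65 = $259,663.20; interest = $259,663.20 − $220,000 = $39,663.20.

$39,660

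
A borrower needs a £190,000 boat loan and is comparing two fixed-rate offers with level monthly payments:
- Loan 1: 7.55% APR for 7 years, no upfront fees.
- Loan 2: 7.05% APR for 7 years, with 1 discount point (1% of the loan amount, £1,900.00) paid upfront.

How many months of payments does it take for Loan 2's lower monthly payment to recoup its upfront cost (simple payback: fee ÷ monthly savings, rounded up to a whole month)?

Loan 1: at 7.55% the monthly rate is 0.0062917, so the payment is 190,000 × 0.0062917 / (1 − 1.0062917^−84) = £2,918.96.
Loan 2: at 7.05% the monthly rate is 0.0058750, so the payment is 190,000 × 0.0058750 / (1 − 1.0058750^−84) = £2,872.26.
Monthly savings = £2,918.96 − £2,872.26 = £46.70.
Break-even = £1,900.00 / £46.70 = 40.69 → 41 months.

41 months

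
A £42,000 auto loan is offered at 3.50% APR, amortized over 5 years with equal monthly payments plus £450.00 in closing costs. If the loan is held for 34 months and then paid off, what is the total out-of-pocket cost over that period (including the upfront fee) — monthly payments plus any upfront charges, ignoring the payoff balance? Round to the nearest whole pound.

£26,428

At 3.50% the monthly rate is 0.0029167, so the payment is 42,000 × 0.0029167 / (1 − 1.0029167^−60) = £764.05.
Total outlay = 34 × £764.05 + £450.00 = £26,427.70.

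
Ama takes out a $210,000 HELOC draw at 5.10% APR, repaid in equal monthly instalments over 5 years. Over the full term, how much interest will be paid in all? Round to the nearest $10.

Monthly rate = 5.1%/12 = 0.0042500; payment = 210,000 × 0.0042500 / (1 − (1+0.0042500)^−60) = $3,972.59.
Total paid = 60 × $3,972.59 = $238,355.40; interest = $238,355.40 − $210,000 = $28,355.40.

$28,360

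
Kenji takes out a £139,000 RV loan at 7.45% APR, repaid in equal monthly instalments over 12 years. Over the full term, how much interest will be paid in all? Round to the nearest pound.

Monthly rate = 7.45%/12 = 0.0062083; payment = 139,000 × 0.0062083 / (1 − (1+0.0062083)^−144) = £1,463.01.
Total paid = 144 × £1,463.01 = £210,673.44; interest = £210,673.44 − £139,000 = £71,673.44.

£71,673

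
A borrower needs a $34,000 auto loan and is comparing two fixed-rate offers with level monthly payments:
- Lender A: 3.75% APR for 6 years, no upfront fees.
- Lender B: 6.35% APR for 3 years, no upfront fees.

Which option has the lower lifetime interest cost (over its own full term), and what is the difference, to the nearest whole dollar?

Lender A: monthly rate = 3.75%/12 = 0.0031250; payment = 34,000 × 0.0031250 / (1 − (1+0.0031250)^−72) = $528.07.
Total interest on Lender A = 72 × $528.07 − $34,000 = $4,021.04.
Lender B: at 6.35% the monthly rate is 0.0052917, so the payment is 34,000 × 0.0052917 / (1 − 1.0052917^−36) = $1,039.75.
Total interest on Lender B = 36 × $1,039.75 − $34,000 = $3,431.00.
Lender B is lower by $590.04.

Lender B by $590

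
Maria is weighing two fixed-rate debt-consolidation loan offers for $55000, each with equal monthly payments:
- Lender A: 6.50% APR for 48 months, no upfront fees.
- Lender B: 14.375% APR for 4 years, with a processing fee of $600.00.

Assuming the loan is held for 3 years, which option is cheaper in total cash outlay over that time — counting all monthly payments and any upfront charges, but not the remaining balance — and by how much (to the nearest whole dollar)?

Lender A: at 6.50% the monthly rate is 0.0054167, so the payment is 55,000 × 0.0054167 / (1 − 1.0054167^−48) = $1,304.32.
Lender B: monthly rate = 14.375%/12 = 0.0119792; payment = 55,000 × 0.0119792 / (1 − (1+0.0119792)^−48) = $1,513.32.
Over 36 months: Lender A costs 36 × $1,304.32 = $46,955.52; Lender B costs 36 × $1,513.32 + $600.00 = $55,079.52.
Lender A is cheaper by $55,079.52 − $46,955.52 = $8,124.00.

Lender A by $8,124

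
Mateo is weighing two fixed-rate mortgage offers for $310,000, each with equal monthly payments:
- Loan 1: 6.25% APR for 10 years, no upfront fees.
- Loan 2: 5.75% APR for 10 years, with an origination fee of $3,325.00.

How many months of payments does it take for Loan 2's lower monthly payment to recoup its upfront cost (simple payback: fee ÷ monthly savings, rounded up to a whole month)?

Loan 1: at 6.25% the monthly rate is 0.0052083, so the payment is 310,000 × 0.0052083 / (1 − 1.0052083^−120) = $3,480.68.
Loan 2: monthly rate = 5.75%/12 = 0.0047917; payment = 310,000 × 0.0047917 / (1 − (1+0.0047917)^−120) = $3,402.85.
Monthly savings = $3,480.68 − $3,402.85 = $77.83.
Break-even = $3,325.00 / $77.83 = 42.72 → 43 months.

43 months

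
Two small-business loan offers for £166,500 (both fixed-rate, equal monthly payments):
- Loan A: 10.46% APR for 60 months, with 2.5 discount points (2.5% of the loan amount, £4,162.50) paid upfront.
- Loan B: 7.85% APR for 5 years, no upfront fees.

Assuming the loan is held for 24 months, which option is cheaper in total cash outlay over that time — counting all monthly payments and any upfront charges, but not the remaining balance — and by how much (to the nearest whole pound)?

Loan B by £9,235

Loan A: monthly rate = 10.46%/12 = 0.0087167; payment = 166,500 × 0.0087167 / (1 − (1+0.0087167)^−60) = £3,575.44.
Loan B: monthly rate = 7.85%/12 = 0.0065417; payment = 166,500 × 0.0065417 / (1 − (1+0.0065417)^−60) = £3,364.08.
Over 24 months: Loan A costs 24 × £3,575.44 + £4,162.50 = £89,973.06; Loan B costs 24 × £3,364.08 = £80,737.92.
Loan B is cheaper by £89,973.06 − £80,737.92 = £9,235.14.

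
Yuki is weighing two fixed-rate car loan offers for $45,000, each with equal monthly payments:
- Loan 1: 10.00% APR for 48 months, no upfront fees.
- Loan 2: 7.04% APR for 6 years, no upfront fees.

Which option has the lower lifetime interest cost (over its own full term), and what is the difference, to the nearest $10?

Loan 1: monthly rate = 10%/12 = 0.0083333; payment = 45,000 × 0.0083333 / (1 − (1+0.0083333)^−48) = $1,141.32.
Total interest on Loan 1 = 48 × $1,141.32 − $45,000 = $9,783.36.
Loan 2: monthly rate = 7.04%/12 = 0.0058667; payment = 45,000 × 0.0058667 / (1 − (1+0.0058667)^−72) = $768.07.
Total interest on Loan 2 = 72 × $768.07 − $45,000 = $10,301.04.
Loan 1 is lower by $517.68.

Loan 1 by $520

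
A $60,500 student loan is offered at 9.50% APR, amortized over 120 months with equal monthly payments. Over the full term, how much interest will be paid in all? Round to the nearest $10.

Monthly rate = 9.5%/12 = 0.0079167; payment = 60,500 × 0.0079167 / (1 − (1+0.0079167)^−120) = $782.86.
Total paid = 120 × $782.86 = $93,943.20; interest = $93,943.20 − $60,500 = $33,443.20.

$33,440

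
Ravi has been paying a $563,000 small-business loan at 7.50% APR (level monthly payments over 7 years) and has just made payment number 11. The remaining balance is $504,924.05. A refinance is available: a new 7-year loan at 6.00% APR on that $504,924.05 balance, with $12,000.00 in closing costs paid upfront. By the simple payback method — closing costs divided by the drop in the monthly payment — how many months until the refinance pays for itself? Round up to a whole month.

Current payment = 563,000 × 7.5%/12 / (1 − (1+0.0062500)^−84) = $8,635.45.
Refinanced payment = 504,924.05 × 0.0050000 / (1 − (1+0.0050000)^−84) = $7,376.21.
Monthly savings = $8,635.45 − $7,376.21 = $1,259.24.
Break-even = $12,000.00 / $1,259.24 = 9.53 → 10 months.

10 months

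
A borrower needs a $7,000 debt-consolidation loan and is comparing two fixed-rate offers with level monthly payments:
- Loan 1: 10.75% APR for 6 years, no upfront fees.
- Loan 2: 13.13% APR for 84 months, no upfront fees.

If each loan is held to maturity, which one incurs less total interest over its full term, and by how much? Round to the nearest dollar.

Loan 1 by $1,210

Loan 1: at 10.75% the monthly rate is 0.0089583, so the payment is 7,000 × 0.0089583 / (1 − 1.0089583^−72) = $132.34.
Total interest on Loan 1 = 72 × $132.34 − $7,000 = $2,528.48.
Loan 2: monthly rate = 13.13%/12 = 0.0109417; payment = 7,000 × 0.0109417 / (1 − (1+0.0109417)^−84) = $127.84.
Total interest on Loan 2 = 84 × $127.84 − $7,000 = $3,738.56.
Loan 1 is lower by $1,210.08.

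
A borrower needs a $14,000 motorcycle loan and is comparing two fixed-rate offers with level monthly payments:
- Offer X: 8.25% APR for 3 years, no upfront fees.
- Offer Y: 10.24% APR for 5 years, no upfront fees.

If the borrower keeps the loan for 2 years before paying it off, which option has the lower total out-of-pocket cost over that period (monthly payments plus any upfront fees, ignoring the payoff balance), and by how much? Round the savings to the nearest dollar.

Offer X: monthly rate = 8.25%/12 = 0.0068750; payment = 14,000 × 0.0068750 / (1 − (1+0.0068750)^−36) = $440.33.
Offer Y: at 10.24% the monthly rate is 0.0085333, so the payment is 14,000 × 0.0085333 / (1 − 1.0085333^−60) = $299.11.
Over 24 months: Offer X costs 24 × $440.33 = $10,567.92; Offer Y costs 24 × $299.11 = $7,178.64.
Offer Y is cheaper by $10,567.92 − $7,178.64 = $3,389.28.

Offer Y by $3,389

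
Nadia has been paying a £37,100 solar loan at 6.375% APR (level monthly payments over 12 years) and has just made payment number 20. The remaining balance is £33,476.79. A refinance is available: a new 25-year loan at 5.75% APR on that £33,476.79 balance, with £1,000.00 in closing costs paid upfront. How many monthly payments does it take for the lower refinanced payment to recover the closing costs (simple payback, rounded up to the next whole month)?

Current payment = 37,100 × 6.375%/12 / (1 − (1+0.0053125)^−144) = £369.28.
Refinanced payment = 33,476.79 × 0.0047917 / (1 − (1+0.0047917)^−300) = £210.60.
Monthly savings = £369.28 − £210.60 = £158.68.
Break-even = £1,000.00 / £158.68 = 6.30 → 7 months.

7 months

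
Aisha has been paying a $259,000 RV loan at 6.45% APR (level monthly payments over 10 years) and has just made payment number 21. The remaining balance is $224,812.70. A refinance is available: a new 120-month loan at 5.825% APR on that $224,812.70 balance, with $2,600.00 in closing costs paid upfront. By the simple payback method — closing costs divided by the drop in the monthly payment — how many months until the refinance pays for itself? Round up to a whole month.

Current payment = 259,000 × 6.45%/12 / (1 − (1+0.0053750)^−120) = $2,934.31.
Refinanced payment = 224,812.70 × 0.0048542 / (1 − (1+0.0048542)^−120) = $2,476.17.
Monthly savings = $2,934.31 − $2,476.17 = $458.14.
Break-even = $2,600.00 / $458.14 = 5.68 → 6 months.

6 months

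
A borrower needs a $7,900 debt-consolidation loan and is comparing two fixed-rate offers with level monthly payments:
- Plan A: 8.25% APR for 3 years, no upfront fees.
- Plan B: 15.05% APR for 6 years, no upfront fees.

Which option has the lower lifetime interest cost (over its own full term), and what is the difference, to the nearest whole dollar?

Plan A: at 8.25% the monthly rate is 0.0068750, so the payment is 7,900 × 0.0068750 / (1 − 1.0068750^−36) = $248.47.
Total interest on Plan A = 36 × $248.47 − $7,900 = $1,044.92.
Plan B: monthly rate = 15.05%/12 = 0.0125417; payment = 7,900 × 0.0125417 / (1 − (1+0.0125417)^−72) = $167.26.
Total interest on Plan B = 72 × $167.26 − $7,900 = $4,142.72.
Plan A is lower by $3,097.80.

Plan A by $3,098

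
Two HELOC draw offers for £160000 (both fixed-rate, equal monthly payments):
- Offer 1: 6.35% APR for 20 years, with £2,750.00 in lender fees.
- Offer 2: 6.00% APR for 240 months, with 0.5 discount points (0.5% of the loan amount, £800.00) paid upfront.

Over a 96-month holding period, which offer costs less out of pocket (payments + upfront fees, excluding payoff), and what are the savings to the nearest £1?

Offer 1: monthly rate = 6.35%/12 = 0.0052917; payment = 160,000 × 0.0052917 / (1 − (1+0.0052917)^−240) = £1,178.83.
Offer 2: monthly rate = 6%/12 = 0.0050000; payment = 160,000 × 0.0050000 / (1 − (1+0.0050000)^−240) = £1,146.29.
Over 96 months: Offer 1 costs 96 × £1,178.83 + £2,750.00 = £115,917.68; Offer 2 costs 96 × £1,146.29 + £800.00 = £110,843.84.
Offer 2 is cheaper by £115,917.68 − £110,843.84 = £5,073.84.

Offer 2 by £5,074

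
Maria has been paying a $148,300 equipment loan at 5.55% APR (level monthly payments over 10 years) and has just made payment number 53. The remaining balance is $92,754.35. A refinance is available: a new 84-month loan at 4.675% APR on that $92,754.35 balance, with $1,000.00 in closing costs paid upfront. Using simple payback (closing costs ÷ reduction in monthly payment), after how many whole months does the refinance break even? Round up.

4 months

Current payment = 148,300 × 5.55%/12 / (1 − (1+0.0046250)^−120) = $1,613.12.
Refinanced payment = 92,754.35 × 0.0038958 / (1 − (1+0.0038958)^−84) = $1,296.86.
Monthly savings = $1,613.12 − $1,296.86 = $316.26.
Break-even = $1,000.00 / $316.26 = 3.16 → 4 months.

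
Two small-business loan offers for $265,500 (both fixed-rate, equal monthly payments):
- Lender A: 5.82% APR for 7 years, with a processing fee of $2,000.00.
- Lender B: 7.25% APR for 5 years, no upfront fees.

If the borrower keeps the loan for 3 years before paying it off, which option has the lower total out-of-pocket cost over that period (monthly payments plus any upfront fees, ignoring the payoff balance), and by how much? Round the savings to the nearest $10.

Lender A: at 5.82% the monthly rate is 0.0048500, so the payment is 265,500 × 0.0048500 / (1 − 1.0048500^−84) = $3,855.70.
Lender B: monthly rate = 7.25%/12 = 0.0060417; payment = 265,500 × 0.0060417 / (1 − (1+0.0060417)^−60) = $5,288.59.
Over 36 months: Lender A costs 36 × $3,855.70 + $2,000.00 = $140,805.20; Lender B costs 36 × $5,288.59 = $190,389.24.
Lender A is cheaper by $190,389.24 − $140,805.20 = $49,584.04.

Lender A by $49,580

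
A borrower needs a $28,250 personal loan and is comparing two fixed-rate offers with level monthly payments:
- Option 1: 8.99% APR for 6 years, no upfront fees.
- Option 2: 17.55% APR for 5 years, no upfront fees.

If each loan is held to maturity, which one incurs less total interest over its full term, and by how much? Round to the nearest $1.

Option 1: at 8.99% the monthly rate is 0.0074917, so the payment is 28,250 × 0.0074917 / (1 − 1.0074917^−72) = $509.08.
Total interest on Option 1 = 72 × $509.08 − $28,250 = $8,403.76.
Option 2: monthly rate = 17.55%/12 = 0.0146250; payment = 28,250 × 0.0146250 / (1 − (1+0.0146250)^−60) = $710.47.
Total interest on Option 2 = 60 × $710.47 − $28,250 = $14,378.20.
Option 1 is lower by $5,974.44.

Option 1 by $5,974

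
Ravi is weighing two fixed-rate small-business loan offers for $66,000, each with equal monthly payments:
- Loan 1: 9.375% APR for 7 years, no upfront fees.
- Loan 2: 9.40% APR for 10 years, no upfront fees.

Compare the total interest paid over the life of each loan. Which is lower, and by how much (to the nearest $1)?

Loan 1 by $11,793

Loan 1: at 9.375% the monthly rate is 0.0078125, so the payment is 66,000 × 0.0078125 / (1 − 1.0078125^−84) = $1,074.48.
Total interest on Loan 1 = 84 × $1,074.48 − $66,000 = $24,256.32.
Loan 2: at 9.40% the monthly rate is 0.0078333, so the payment is 66,000 × 0.0078333 / (1 − 1.0078333^−120) = $850.41.
Total interest on Loan 2 = 120 × $850.41 − $66,000 = $36,049.20.
Loan 1 is lower by $11,792.88.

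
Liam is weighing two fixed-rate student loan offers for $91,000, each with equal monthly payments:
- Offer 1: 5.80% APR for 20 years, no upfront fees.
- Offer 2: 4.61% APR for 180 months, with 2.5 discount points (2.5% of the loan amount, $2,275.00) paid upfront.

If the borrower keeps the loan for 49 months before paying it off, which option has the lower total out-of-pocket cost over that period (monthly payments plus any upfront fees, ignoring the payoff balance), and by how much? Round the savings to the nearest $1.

Offer 1 by $5,204

Offer 1: monthly rate = 5.8%/12 = 0.0048333; payment = 91,000 × 0.0048333 / (1 − (1+0.0048333)^−240) = $641.50.
Offer 2: monthly rate = 4.61%/12 = 0.0038417; payment = 91,000 × 0.0038417 / (1 − (1+0.0038417)^−180) = $701.27.
Over 49 months: Offer 1 costs 49 × $641.50 = $31,433.50; Offer 2 costs 49 × $701.27 + $2,275.00 = $36,637.23.
Offer 1 is cheaper by $36,637.23 − $31,433.50 = $5,203.73.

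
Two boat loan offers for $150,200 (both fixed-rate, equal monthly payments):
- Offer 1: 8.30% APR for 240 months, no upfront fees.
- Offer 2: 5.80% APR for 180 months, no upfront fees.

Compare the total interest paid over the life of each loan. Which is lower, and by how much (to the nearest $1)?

Offer 2 by $83,051

Offer 1: at 8.30% the monthly rate is 0.0069167, so the payment is 150,200 × 0.0069167 / (1 − 1.0069167^−240) = $1,284.52.
Total interest on Offer 1 = 240 × $1,284.52 − $150,200 = $158,084.80.
Offer 2: monthly rate = 5.8%/12 = 0.0048333; payment = 150,200 × 0.0048333 / (1 − (1+0.0048333)^−180) = $1,251.30.
Total interest on Offer 2 = 180 × $1,251.30 − $150,200 = $75,034.00.
Offer 2 is lower by $83,050.80.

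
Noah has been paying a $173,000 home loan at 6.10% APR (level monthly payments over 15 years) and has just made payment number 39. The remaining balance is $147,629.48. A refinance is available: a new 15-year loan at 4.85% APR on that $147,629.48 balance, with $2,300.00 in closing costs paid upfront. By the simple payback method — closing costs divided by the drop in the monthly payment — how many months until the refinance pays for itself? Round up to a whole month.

8 months

Current payment = 173,000 × 6.1%/12 / (1 − (1+0.0050833)^−180) = $1,469.24.
Refinanced payment = 147,629.48 × 0.0040417 / (1 − (1+0.0040417)^−180) = $1,155.94.
Monthly savings = $1,469.24 − $1,155.94 = $313.30.
Break-even = $2,300.00 / $313.30 = 7.34 → 8 months.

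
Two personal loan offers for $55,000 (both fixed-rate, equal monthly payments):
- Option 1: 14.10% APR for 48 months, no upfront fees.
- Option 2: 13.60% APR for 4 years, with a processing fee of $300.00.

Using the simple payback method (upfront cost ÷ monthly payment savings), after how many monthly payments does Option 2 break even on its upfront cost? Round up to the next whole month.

Option 1: monthly rate = 14.1%/12 = 0.0117500; payment = 55,000 × 0.0117500 / (1 − (1+0.0117500)^−48) = $1,505.72.
Option 2: monthly rate = 13.6%/12 = 0.0113333; payment = 55,000 × 0.0113333 / (1 − (1+0.0113333)^−48) = $1,491.94.
Monthly savings = $1,505.72 − $1,491.94 = $13.78.
Break-even = $300.00 / $13.78 = 21.77 → 22 months.

22 months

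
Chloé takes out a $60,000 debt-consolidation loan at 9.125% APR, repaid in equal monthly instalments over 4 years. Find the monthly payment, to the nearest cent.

$1,496.67

Monthly rate = 9.125%/12 = 0.0076042; payment = 60,000 × 0.0076042 / (1 − (1+0.0076042)^−48) = $1,496.67.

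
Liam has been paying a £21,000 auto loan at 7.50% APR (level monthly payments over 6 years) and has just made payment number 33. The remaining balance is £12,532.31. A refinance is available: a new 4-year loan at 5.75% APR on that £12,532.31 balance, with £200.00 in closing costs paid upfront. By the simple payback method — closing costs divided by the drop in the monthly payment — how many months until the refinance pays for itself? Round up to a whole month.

3 months

Current payment = 21,000 × 7.5%/12 / (1 − (1+0.0062500)^−72) = £363.09.
Refinanced payment = 12,532.31 × 0.0047917 / (1 − (1+0.0047917)^−48) = £292.89.
Monthly savings = £363.09 − £292.89 = £70.20.
Break-even = £200.00 / £70.20 = 2.85 → 3 months.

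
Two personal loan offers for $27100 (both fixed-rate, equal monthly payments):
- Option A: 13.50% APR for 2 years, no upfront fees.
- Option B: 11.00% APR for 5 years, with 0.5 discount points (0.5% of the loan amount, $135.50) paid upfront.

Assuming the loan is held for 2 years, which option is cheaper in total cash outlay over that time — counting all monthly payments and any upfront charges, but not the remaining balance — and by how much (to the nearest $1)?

Option B by $16,797

Option A: monthly rate = 13.5%/12 = 0.0112500; payment = 27,100 × 0.0112500 / (1 − (1+0.0112500)^−24) = $1,294.76.
Option B: monthly rate = 11%/12 = 0.0091667; payment = 27,100 × 0.0091667 / (1 − (1+0.0091667)^−60) = $589.22.
Over 24 months: Option A costs 24 × $1,294.76 = $31,074.24; Option B costs 24 × $589.22 + $135.50 = $14,276.78.
Option B is cheaper by $31,074.24 − $14,276.78 = $16,797.46.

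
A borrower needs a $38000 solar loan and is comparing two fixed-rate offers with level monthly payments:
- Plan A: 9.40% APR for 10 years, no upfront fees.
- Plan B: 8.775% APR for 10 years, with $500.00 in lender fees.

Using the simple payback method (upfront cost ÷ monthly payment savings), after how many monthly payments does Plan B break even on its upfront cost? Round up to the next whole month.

Plan A: monthly rate = 9.4%/12 = 0.0078333; payment = 38,000 × 0.0078333 / (1 − (1+0.0078333)^−120) = $489.63.
Plan B: monthly rate = 8.775%/12 = 0.0073125; payment = 38,000 × 0.0073125 / (1 − (1+0.0073125)^−120) = $476.75.
Monthly savings = $489.63 − $476.75 = $12.88.
Break-even = $500.00 / $12.88 = 38.82 → 39 months.

39 months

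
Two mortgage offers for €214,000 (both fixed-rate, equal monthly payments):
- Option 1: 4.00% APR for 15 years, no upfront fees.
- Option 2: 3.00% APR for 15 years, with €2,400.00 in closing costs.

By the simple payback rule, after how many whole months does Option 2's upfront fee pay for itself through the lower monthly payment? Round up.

23 months

Option 1: monthly rate = 4%/12 = 0.0033333; payment = 214,000 × 0.0033333 / (1 − (1+0.0033333)^−180) = €1,582.93.
Option 2: monthly rate = 3%/12 = 0.0025000; payment = 214,000 × 0.0025000 / (1 − (1+0.0025000)^−180) = €1,477.84.
Monthly savings = €1,582.93 − €1,477.84 = €105.09.
Break-even = €2,400.00 / €105.09 = 22.84 → 23 months.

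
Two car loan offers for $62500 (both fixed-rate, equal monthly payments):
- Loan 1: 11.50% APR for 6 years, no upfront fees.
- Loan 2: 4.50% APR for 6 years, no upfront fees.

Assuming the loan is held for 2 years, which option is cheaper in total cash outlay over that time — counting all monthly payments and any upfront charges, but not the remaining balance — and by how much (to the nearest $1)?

Loan 1: monthly rate = 11.5%/12 = 0.0095833; payment = 62,500 × 0.0095833 / (1 − (1+0.0095833)^−72) = $1,205.70.
Loan 2: monthly rate = 4.5%/12 = 0.0037500; payment = 62,500 × 0.0037500 / (1 − (1+0.0037500)^−72) = $992.13.
Over 24 months: Loan 1 costs 24 × $1,205.70 = $28,936.80; Loan 2 costs 24 × $992.13 = $23,811.12.
Loan 2 is cheaper by $28,936.80 − $23,811.12 = $5,125.68.

Loan 2 by $5,126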